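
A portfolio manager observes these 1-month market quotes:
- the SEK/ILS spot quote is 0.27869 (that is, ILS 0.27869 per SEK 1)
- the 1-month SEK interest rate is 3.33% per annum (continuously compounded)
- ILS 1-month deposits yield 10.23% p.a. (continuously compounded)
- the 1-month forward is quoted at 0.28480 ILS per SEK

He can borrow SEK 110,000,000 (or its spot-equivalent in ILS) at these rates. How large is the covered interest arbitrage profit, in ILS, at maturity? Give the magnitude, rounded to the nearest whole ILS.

ILS 496,697

T = 1/12 years.
Keep in SEK, deliver into the forward: 110,000,000·1.0027788539·0.28480 = ILS 31,415,055.93.
Swap to ILS now, deposit: 110,000,000·0.27869·1.0085614413 = ILS 30,918,358.69.
The quoted forward overvalues SEK, so borrow ILS, buy SEK at spot, deposit the SEK at 3.33%, and sell the proceeds forward at 0.28480.
Profit = 31,415,055.93 − 30,918,358.69 = ILS 496,697.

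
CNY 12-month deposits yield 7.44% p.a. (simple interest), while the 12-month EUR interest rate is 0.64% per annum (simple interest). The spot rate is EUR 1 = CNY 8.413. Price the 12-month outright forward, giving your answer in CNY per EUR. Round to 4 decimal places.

T = 1 year.
Growth of 1 CNY over T: 1 + 0.0744×1 = 1.074400.
Growth of 1 EUR over T: 1 + 0.0064×1 = 1.006400.
CIP: F = S · (grow CNY)/(grow EUR) = 8.413 × 1.074400/1.006400 = 8.981446 CNY per EUR.

8.9814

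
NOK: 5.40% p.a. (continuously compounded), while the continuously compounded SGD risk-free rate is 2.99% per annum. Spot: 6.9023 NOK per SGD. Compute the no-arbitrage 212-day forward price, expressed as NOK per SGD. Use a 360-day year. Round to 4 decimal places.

T = 212/360 years.
NOK growth factor: e^(0.0540×212/360) = 1.032311.
SGD growth factor: e^(0.0299×212/360) = 1.0177637.
So F = 6.9023 × 1.032311 / 1.0177637 = 7.000957 (NOK/SGD).

7.0010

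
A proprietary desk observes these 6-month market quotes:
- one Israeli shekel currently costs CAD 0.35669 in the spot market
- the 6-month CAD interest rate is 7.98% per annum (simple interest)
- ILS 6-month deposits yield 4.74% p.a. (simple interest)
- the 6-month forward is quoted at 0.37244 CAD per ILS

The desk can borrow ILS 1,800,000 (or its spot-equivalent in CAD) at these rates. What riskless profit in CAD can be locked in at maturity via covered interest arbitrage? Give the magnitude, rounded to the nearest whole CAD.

T = 6/12 years.
Keep in ILS, deliver into the forward: 1,800,000·1.023700·0.37244 = CAD 686,280.29.
Swap to CAD now, deposit: 1,800,000·0.35669·1.039900 = CAD 667,659.48.
The quoted forward overvalues ILS, so borrow CAD, buy ILS at spot, deposit the ILS at 4.74%, and sell the proceeds forward at 0.37244.
Arbitrage profit = |686,280.29 − 667,659.48| = CAD 18,621.

CAD 18,621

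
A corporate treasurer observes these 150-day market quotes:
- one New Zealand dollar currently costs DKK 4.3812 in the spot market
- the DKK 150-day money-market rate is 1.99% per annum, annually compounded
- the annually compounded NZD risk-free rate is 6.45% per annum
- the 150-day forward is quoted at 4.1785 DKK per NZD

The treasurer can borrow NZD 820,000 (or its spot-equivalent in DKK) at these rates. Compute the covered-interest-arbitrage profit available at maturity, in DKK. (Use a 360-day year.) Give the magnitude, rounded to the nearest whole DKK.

T = 150/360 years.
Keep in NZD, deliver into the forward: 820,000·1.02638594·4.1785 = DKK 3,516,777.99.
Swap to DKK now, deposit: 820,000·4.3812·1.00824404 = DKK 3,622,201.41.
The quoted forward undervalues NZD, so borrow NZD, convert to DKK at spot, deposit the DKK at 1.99%, and buy NZD forward at 4.1785 to cover the loan.
The gap between the two covered legs is DKK 105,423.

DKK 105,423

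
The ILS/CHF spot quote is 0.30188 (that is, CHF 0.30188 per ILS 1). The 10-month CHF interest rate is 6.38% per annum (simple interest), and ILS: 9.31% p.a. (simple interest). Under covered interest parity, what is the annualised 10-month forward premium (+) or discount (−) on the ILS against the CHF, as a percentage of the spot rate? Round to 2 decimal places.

T = 10/12 years.
CIP forward (CHF per ILS) = 0.30188 × 1.0531667/1.0775833 = 0.29503980.
Annualised premium = (F − S)/S × (1/T) = (0.29503980 − 0.30188)/0.30188 ÷ (10/12) = -2.72%.

-2.72%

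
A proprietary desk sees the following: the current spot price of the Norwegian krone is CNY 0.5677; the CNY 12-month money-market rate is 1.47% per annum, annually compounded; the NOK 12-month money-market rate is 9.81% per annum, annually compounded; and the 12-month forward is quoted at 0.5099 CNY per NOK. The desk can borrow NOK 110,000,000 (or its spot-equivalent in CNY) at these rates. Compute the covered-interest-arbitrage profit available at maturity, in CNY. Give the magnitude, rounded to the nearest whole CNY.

T = 1 year.
Keep in NOK, deliver into the forward: 110,000,000·1.098100·0.5099 = CNY 61,591,330.90.
Swap to CNY now, deposit: 110,000,000·0.5677·1.014700 = CNY 63,364,970.90.
The quoted forward undervalues NOK, so borrow NOK, convert to CNY at spot, deposit the CNY at 1.47%, and buy NOK forward at 0.5099 to cover the loan.
Arbitrage profit = |61,591,330.90 − 63,364,970.90| = CNY 1,773,640.

CNY 1,773,640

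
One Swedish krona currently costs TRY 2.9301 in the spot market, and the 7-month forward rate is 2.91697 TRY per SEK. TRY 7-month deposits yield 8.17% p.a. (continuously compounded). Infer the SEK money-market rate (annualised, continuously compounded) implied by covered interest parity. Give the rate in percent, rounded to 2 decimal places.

T = 7/12 years.
By CIP, F/S equals the TRY-to-SEK growth ratio: 2.91697/2.9301 = 0.9955189.
The TRY side grows by e^(0.0817×7/12) = 1.0488122.
So the SEK growth factor = 1.0535332.
Take logs: ln 1.0535332 / (7/12) = 0.089399, so 8.94%.

8.94%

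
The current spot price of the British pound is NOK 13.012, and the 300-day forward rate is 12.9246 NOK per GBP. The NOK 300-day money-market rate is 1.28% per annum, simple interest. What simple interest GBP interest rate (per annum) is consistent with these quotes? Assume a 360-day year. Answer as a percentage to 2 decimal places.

T = 300/360 years.
F/S = 12.9246/13.012 = 0.9932831 = (growth of NOK) / (growth of GBP).
NOK growth factor: 1 + 0.0128×300/360 = 1.0106667.
Hence g_GBP = 1.0175012.
(1.0175012 − 1)/T = 0.021001, i.e. 2.10%.

2.10%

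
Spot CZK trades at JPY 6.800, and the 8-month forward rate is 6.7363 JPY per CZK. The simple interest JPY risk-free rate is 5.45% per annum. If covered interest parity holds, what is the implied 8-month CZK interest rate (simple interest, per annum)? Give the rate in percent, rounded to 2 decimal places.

T = 8/12 years.
F/S = 6.7363/6.8 = 0.9906324 = (growth of JPY) / (growth of CZK).
The JPY side grows by 1 + 0.0545×8/12 = 1.0363333.
So the CZK growth factor = 1.0461331.
(1.0461331 − 1)/T = 0.069200, i.e. 6.92%.

6.92%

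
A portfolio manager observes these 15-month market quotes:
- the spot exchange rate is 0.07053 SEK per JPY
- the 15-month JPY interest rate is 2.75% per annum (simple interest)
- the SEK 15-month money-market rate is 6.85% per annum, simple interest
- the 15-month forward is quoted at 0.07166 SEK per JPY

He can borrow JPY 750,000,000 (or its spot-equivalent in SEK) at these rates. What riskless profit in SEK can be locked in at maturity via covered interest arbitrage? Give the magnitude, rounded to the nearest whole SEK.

SEK 1,834,364

T = 15/12 years.
Route A — deposit JPY, sell forward: 750,000,000 × 1.034375 × 0.07166 = SEK 55,592,484.38.
Route B — convert at spot, deposit SEK: 750,000,000 × 0.07053 × 1.085625 = SEK 57,426,848.44.
The quoted forward undervalues JPY, so borrow JPY, convert to SEK at spot, deposit the SEK at 6.85%, and buy JPY forward at 0.07166 to cover the loan.
Profit = 57,426,848.44 − 55,592,484.38 = SEK 1,834,364.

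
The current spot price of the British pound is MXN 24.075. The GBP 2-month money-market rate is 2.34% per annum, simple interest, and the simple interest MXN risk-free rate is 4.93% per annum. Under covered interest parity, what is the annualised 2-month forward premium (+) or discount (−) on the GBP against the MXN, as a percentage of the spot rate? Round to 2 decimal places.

+2.58%

T = 2/12 years.
F = S · g_MXN/g_GBP = 24.075 × 1.0082167/1.003900 = 24.178521.
(F − S)/S ÷ T = (24.178521 − 24.075)/24.075/(2/12) = 0.025800 → 2.58%.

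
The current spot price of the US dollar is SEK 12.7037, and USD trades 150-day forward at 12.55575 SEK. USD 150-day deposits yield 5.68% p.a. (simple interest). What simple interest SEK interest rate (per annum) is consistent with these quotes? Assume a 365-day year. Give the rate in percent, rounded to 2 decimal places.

T = 150/365 years.
CIP gives F = S · g_SEK/g_USD, so g_SEK/g_USD = 12.55575/12.7037 = 0.9883538.
USD growth factor: 1 + 0.0568×150/365 = 1.0233425.
Hence g_SEK = 1.0114244.
r = (1.0114244 − 1)/(150/365) = 0.027799 → 2.78%.

2.78%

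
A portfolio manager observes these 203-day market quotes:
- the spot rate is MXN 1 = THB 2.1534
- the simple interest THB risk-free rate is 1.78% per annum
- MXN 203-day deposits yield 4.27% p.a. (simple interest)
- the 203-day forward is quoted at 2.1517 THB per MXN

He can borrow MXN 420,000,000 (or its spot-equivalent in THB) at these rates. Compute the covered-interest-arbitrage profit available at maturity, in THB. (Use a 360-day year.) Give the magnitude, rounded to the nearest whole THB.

T = 203/360 years.
Route A — deposit MXN, sell forward: 420,000,000 × 1.02407805556 × 2.1517 = THB 925,473,675.90.
Route B — convert at spot, deposit THB: 420,000,000 × 2.1534 × 1.01003722222 = THB 913,505,944.82.
The quoted forward overvalues MXN, so borrow THB, buy MXN at spot, deposit the MXN at 4.27%, and sell the proceeds forward at 2.1517.
The gap between the two covered legs is THB 11,967,731.

THB 11,967,731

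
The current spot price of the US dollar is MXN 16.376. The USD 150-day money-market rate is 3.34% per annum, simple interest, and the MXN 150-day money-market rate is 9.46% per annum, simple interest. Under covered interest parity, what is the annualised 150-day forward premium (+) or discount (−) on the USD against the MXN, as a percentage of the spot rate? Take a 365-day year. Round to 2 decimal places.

T = 150/365 years.
F = S · g_MXN/g_USD = 16.376 × 1.0388767/1.013726 = 16.782291.
Annualised premium = (F − S)/S × (1/T) = (16.782291 − 16.376)/16.376 ÷ (150/365) = 6.04%.

+6.04%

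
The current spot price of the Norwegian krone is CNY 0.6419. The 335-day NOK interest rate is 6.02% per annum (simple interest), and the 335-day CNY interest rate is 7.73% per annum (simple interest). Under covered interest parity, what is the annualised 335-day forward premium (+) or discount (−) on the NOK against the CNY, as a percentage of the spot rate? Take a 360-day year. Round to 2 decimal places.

+1.62%

T = 335/360 years.
F = S · g_CNY/g_NOK = 0.6419 × 1.0719319/1.0560194 = 0.6515724.
Annualised premium = (F − S)/S × (1/T) = (0.6515724 − 0.6419)/0.6419 ÷ (335/360) = 1.62%.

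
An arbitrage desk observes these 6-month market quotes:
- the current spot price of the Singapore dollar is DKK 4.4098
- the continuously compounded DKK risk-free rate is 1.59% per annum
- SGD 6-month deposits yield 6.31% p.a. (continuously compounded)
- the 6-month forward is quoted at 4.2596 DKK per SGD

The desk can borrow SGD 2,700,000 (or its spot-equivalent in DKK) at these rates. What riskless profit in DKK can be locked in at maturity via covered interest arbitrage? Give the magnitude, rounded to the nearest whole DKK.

T = 6/12 years.
Route A — deposit SGD, sell forward: 2,700,000 × 1.032052977 × 4.2596 = DKK 11,869,558.72.
Route B — convert at spot, deposit DKK: 2,700,000 × 4.4098 × 1.0079816852 = DKK 12,001,493.62.
The quoted forward undervalues SGD, so borrow SGD, convert to DKK at spot, deposit the DKK at 1.59%, and buy SGD forward at 4.2596 to cover the loan.
The gap between the two covered legs is DKK 131,935.

DKK 131,935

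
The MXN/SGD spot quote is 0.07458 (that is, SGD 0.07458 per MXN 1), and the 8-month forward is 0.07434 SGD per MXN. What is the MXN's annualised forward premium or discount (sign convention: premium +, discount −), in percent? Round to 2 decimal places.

T = 8/12 years.
MXN trades forward at -0.32180% vs spot over the period.
Annualise by dividing by T: -0.0032180 / (8/12) = -0.004827 → -0.48%.

-0.48%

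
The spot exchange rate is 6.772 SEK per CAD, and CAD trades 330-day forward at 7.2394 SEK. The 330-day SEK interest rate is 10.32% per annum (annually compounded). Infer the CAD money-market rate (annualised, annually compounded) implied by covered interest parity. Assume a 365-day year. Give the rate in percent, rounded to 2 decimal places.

T = 330/365 years.
CIP gives F = S · g_SEK/g_CAD, so g_SEK/g_CAD = 7.2394/6.772 = 1.0690195.
The SEK side grows by (1 + 0.1032)^(330/365) = 1.092859.
That pins the CAD growth at 1.0223003.
Annualise: 1.0223003^(365/330) − 1 = 0.024694 = 2.47%.

2.47%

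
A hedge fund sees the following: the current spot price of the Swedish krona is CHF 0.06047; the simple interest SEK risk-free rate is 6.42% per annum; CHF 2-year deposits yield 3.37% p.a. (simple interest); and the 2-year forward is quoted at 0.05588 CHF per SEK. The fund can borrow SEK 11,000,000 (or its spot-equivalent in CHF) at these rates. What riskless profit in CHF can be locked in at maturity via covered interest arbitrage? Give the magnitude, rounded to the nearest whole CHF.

T = 2 years.
Invest the SEK and cover forward: 11,000,000 × 1.128400 × 0.05588 = CHF 693,604.91.
Convert at spot and invest in CHF: 11,000,000 × 0.06047 × 1.067400 = CHF 710,002.46.
The quoted forward undervalues SEK, so borrow SEK, convert to CHF at spot, deposit the CHF at 3.37%, and buy SEK forward at 0.05588 to cover the loan.
Profit = 710,002.46 − 693,604.91 = CHF 16,398.

CHF 16,398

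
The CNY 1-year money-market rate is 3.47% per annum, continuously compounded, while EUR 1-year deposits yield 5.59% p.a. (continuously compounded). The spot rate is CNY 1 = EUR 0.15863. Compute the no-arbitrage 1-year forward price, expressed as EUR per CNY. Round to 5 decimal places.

T = 1 year.
EUR accumulates by e^(0.0559×1) = 1.0574919.
Growth of 1 CNY over T: e^(0.0347×1) = 1.0353091.
CIP: F = S · (grow EUR)/(grow CNY) = 0.15863 × 1.0574919/1.0353091 = 0.1620288 EUR per CNY.

0.16203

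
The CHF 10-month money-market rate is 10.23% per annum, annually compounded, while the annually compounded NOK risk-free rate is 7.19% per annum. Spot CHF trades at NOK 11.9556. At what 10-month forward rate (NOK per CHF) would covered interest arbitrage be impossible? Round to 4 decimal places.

11.6802

T = 10/12 years.
NOK growth factor: (1 + 0.0719)^(10/12) = 1.05956733.
CHF accumulates by (1 + 0.1023)^(10/12) = 1.08455065.
CIP: F = S · (grow NOK)/(grow CHF) = 11.9556 × 1.05956733/1.08455065 = 11.680195 NOK per CHF.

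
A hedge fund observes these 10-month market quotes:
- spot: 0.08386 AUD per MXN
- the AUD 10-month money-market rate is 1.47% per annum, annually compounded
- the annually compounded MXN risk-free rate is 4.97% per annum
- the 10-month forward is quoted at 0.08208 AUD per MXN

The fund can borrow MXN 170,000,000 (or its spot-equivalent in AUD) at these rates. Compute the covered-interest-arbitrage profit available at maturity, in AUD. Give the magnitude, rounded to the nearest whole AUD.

T = 10/12 years.
Invest the MXN and cover forward: 170,000,000 × 1.0412483615 × 0.08208 = AUD 14,529,163.14.
Convert at spot and invest in AUD: 170,000,000 × 0.08386 × 1.0122350789 = AUD 14,430,625.73.
The quoted forward overvalues MXN, so borrow AUD, buy MXN at spot, deposit the MXN at 4.97%, and sell the proceeds forward at 0.08208.
Arbitrage profit = |14,529,163.14 − 14,430,625.73| = AUD 98,537.

AUD 98,537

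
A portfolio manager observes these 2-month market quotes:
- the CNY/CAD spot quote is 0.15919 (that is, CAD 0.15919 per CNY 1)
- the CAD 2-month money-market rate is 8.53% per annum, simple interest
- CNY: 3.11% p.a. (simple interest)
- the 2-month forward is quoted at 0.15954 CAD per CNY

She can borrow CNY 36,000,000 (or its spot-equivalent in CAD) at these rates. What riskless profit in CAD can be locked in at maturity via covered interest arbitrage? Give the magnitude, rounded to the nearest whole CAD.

CAD 39,103

T = 2/12 years.
Invest the CNY and cover forward: 36,000,000 × 1.005183333 × 0.15954 = CAD 5,773,210.16.
Convert at spot and invest in CAD: 36,000,000 × 0.15919 × 1.014216667 = CAD 5,812,313.44.
The quoted forward undervalues CNY, so borrow CNY, convert to CAD at spot, deposit the CAD at 8.53%, and buy CNY forward at 0.15954 to cover the loan.
Arbitrage profit = |5,773,210.16 − 5,812,313.44| = CAD 39,103.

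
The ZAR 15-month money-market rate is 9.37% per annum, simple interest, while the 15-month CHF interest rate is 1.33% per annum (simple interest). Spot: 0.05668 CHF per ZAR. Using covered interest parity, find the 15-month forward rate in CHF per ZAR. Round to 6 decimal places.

T = 15/12 years.
CHF accumulates by 1 + 0.0133×15/12 = 1.016625.
ZAR accumulates by 1 + 0.0937×15/12 = 1.117125.
Forward (CHF per ZAR) = 0.05668 × 1.016625 / 1.117125 = 0.05158089.

0.051581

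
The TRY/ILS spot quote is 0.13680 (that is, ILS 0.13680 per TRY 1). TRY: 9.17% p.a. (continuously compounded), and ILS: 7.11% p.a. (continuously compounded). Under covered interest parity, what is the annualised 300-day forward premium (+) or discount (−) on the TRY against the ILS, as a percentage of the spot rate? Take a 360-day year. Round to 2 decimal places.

-2.04%

T = 300/360 years.
CIP forward (ILS per TRY) = 0.1368 × 1.0610405/1.0794122 = 0.13447165.
(F − S)/S ÷ T = (0.13447165 − 0.1368)/0.1368/(300/360) = -0.020424 → -2.04%.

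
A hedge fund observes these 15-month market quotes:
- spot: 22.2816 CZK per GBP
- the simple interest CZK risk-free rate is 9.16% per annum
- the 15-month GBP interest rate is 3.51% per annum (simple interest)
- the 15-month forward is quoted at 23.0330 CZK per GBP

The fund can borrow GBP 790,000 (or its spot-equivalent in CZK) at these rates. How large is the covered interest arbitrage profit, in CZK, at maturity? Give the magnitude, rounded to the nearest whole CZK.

CZK 623,524

T = 15/12 years.
Route A — deposit GBP, sell forward: 790,000 × 1.043875 × 23.0330 = CZK 18,994,422.57.
Route B — convert at spot, deposit CZK: 790,000 × 22.2816 × 1.114500 = CZK 19,617,946.13.
The quoted forward undervalues GBP, so borrow GBP, convert to CZK at spot, deposit the CZK at 9.16%, and buy GBP forward at 23.0330 to cover the loan.
Arbitrage profit = |18,994,422.57 − 19,617,946.13| = CZK 623,524.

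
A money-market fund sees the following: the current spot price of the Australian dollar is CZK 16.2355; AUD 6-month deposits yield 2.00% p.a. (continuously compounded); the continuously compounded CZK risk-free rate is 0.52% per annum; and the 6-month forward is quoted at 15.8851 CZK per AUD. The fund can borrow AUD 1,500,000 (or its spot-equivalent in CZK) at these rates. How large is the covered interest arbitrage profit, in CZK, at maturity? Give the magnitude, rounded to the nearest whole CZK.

T = 6/12 years.
Route A — deposit AUD, sell forward: 1,500,000 × 1.0100501671 × 15.8851 = CZK 24,067,121.86.
Route B — convert at spot, deposit CZK: 1,500,000 × 16.2355 × 1.0026033829 = CZK 24,416,650.83.
The quoted forward undervalues AUD, so borrow AUD, convert to CZK at spot, deposit the CZK at 0.52%, and buy AUD forward at 15.8851 to cover the loan.
Arbitrage profit = |24,067,121.86 − 24,416,650.83| = CZK 349,529.

CZK 349,529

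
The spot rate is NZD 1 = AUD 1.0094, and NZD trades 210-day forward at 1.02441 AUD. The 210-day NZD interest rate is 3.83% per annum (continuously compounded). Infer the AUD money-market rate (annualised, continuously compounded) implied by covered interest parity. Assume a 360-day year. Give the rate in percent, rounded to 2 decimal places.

6.36%

T = 210/360 years.
CIP gives F = S · g_AUD/g_NZD, so g_AUD/g_NZD = 1.02441/1.0094 = 1.0148702.
NZD growth factor: e^(0.0383×210/360) = 1.0225931.
So the AUD growth factor = 1.0377993.
Take logs: ln 1.0377993 / (210/360) = 0.063604, so 6.36%.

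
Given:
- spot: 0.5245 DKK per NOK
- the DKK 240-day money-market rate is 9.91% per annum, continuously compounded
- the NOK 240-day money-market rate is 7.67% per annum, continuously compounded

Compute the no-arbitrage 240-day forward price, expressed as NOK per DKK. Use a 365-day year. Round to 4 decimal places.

T = 240/365 years.
DKK accumulates by e^(0.0991×240/365) = 1.0673315.
NOK growth factor: e^(0.0767×240/365) = 1.0517263.
So F = 0.5245 × 1.0673315 / 1.0517263 = 0.5322824 (DKK/NOK).
Invert for NOK per DKK: 1 / 0.5322824 = 1.8787.

1.8787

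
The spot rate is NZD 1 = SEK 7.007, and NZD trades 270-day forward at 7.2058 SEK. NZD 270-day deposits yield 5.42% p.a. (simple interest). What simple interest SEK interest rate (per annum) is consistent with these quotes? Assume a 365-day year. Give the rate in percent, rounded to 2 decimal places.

T = 270/365 years.
By CIP, F/S equals the SEK-to-NZD growth ratio: 7.2058/7.007 = 1.0283716.
The NZD side grows by 1 + 0.0542×270/365 = 1.0400932.
Hence g_SEK = 1.0696023.
r = (1.0696023 − 1)/(270/365) = 0.094092 → 9.41%.

9.41%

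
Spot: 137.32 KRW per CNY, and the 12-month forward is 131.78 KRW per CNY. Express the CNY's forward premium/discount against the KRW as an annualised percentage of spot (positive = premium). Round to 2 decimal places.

-4.03%

T = 1 year.
Period premium: (131.78 − 137.32)/137.32 = -0.0403437.
×(1/T) gives -4.03% p.a.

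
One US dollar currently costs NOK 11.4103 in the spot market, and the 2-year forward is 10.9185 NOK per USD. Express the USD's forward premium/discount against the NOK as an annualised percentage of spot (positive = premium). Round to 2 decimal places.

-2.16%

T = 2 years.
Period premium: (10.9185 − 11.4103)/11.4103 = -0.0431014.
×(1/T) gives -2.16% p.a.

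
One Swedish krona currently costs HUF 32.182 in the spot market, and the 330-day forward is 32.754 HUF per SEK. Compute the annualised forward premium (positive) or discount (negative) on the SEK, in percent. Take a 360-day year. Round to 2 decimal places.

T = 330/360 years.
Period premium: (32.754 − 32.182)/32.182 = 0.0177739.
×(1/T) gives 1.94% p.a.

+1.94%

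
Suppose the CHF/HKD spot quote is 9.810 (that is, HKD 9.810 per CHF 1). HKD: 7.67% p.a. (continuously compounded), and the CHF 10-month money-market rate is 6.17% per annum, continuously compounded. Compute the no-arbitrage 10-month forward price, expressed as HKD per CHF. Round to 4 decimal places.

T = 10/12 years.
Growth of 1 HKD over T: e^(0.0767×10/12) = 1.0660036.
CHF accumulates by e^(0.0617×10/12) = 1.0527615.
So F = 9.81 × 1.0660036 / 1.0527615 = 9.933395 (HKD/CHF).

9.9334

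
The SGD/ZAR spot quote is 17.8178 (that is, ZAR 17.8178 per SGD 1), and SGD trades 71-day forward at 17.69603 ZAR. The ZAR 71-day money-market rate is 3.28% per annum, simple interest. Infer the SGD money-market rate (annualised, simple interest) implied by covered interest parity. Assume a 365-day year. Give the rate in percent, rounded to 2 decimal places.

6.84%

T = 71/365 years.
CIP gives F = S · g_ZAR/g_SGD, so g_ZAR/g_SGD = 17.69603/17.8178 = 0.9931658.
ZAR growth factor: 1 + 0.0328×71/365 = 1.0063803.
Hence g_SGD = 1.0133054.
(1.0133054 − 1)/T = 0.068401, i.e. 6.84%.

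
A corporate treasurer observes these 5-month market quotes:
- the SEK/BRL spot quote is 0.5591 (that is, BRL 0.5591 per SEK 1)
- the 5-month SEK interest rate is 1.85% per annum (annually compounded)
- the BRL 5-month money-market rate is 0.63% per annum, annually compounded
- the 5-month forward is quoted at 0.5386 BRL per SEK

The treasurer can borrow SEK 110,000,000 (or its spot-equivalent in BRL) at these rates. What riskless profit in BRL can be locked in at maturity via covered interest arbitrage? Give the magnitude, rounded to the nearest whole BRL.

BRL 1,961,897

T = 5/12 years.
Route A — deposit SEK, sell forward: 110,000,000 × 1.0076671418 × 0.5386 = BRL 59,700,247.48.
Route B — convert at spot, deposit BRL: 110,000,000 × 0.5591 × 1.0026201925 = BRL 61,662,144.46.
The quoted forward undervalues SEK, so borrow SEK, convert to BRL at spot, deposit the BRL at 0.63%, and buy SEK forward at 0.5386 to cover the loan.
Arbitrage profit = |59,700,247.48 − 61,662,144.46| = BRL 1,961,897.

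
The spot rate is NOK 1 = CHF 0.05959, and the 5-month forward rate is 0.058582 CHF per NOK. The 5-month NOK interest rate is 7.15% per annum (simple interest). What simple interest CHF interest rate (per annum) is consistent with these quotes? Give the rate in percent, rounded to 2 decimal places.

T = 5/12 years.
F/S = 0.058582/0.05959 = 0.9830844 = (growth of CHF) / (growth of NOK).
NOK growth factor: 1 + 0.0715×5/12 = 1.0297917.
So the CHF growth factor = 1.0123722.
(1.0123722 − 1)/T = 0.029693, i.e. 2.97%.

2.97%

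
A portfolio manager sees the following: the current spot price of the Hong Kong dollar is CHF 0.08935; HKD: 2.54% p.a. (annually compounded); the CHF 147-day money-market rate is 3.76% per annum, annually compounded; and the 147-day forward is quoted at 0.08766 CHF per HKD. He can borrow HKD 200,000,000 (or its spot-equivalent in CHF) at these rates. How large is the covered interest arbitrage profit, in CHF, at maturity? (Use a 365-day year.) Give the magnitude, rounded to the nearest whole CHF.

T = 147/365 years.
Keep in HKD, deliver into the forward: 200,000,000·1.0101530278·0.08766 = CHF 17,710,002.88.
Swap to CHF now, deposit: 200,000,000·0.08935·1.0149763034 = CHF 18,137,626.54.
The quoted forward undervalues HKD, so borrow HKD, convert to CHF at spot, deposit the CHF at 3.76%, and buy HKD forward at 0.08766 to cover the loan.
Arbitrage profit = |17,710,002.88 − 18,137,626.54| = CHF 427,624.

CHF 427,624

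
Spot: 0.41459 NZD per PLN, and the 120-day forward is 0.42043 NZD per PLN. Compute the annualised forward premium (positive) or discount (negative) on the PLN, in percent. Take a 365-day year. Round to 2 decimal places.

T = 120/365 years.
(F − S)/S = (0.42043 − 0.41459)/0.41459 = 0.0140862.
Annualise by dividing by T: 0.0140862 / (120/365) = 0.042846 → 4.28%.

+4.28%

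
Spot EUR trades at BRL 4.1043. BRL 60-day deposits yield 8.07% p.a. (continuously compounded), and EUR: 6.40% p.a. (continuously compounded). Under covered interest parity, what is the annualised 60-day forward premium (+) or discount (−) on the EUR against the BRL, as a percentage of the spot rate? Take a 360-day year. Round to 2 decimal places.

+1.67%

T = 60/360 years.
CIP forward (BRL per EUR) = 4.1043 × 1.0135409/1.0107238 = 4.1157395.
(F − S)/S ÷ T = (4.1157395 − 4.1043)/4.1043/(60/360) = 0.016723 → 1.67%.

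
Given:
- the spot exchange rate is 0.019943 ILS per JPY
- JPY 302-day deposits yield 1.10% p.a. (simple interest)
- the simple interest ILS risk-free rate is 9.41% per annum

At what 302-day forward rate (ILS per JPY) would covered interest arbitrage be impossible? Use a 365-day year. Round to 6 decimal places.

0.021302

T = 302/365 years.
Growth of 1 ILS over T: 1 + 0.0941×302/365 = 1.0778581.
Growth of 1 JPY over T: 1 + 0.0110×302/365 = 1.0091014.
So F = 0.019943 × 1.0778581 / 1.0091014 = 0.02130185 (ILS/JPY).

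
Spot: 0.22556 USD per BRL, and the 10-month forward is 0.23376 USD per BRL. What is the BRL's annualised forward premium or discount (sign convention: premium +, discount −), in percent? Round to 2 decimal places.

T = 10/12 years.
BRL trades forward at +3.63540% vs spot over the period.
×(1/T) gives 4.36% p.a.

+4.36%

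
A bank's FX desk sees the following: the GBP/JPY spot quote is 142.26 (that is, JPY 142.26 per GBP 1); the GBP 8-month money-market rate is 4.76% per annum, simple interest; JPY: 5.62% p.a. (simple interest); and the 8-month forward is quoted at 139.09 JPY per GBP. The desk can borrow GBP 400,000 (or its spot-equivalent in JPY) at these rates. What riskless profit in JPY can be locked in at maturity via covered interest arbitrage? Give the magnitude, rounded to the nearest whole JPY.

JPY 1,634,487

T = 8/12 years.
Keep in GBP, deliver into the forward: 400,000·1.0317333333·139.09 = JPY 57,401,515.73.
Swap to JPY now, deposit: 400,000·142.26·1.0374666667 = JPY 59,036,003.20.
The quoted forward undervalues GBP, so borrow GBP, convert to JPY at spot, deposit the JPY at 5.62%, and buy GBP forward at 139.09 to cover the loan.
Profit = 59,036,003.20 − 57,401,515.73 = JPY 1,634,487.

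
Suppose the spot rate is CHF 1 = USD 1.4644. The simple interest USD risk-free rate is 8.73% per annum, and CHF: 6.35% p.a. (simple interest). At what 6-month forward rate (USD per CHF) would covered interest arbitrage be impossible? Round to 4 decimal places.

T = 6/12 years.
USD accumulates by 1 + 0.0873×6/12 = 1.043650.
CHF accumulates by 1 + 0.0635×6/12 = 1.031750.
Forward (USD per CHF) = 1.4644 × 1.043650 / 1.031750 = 1.481290.

1.4813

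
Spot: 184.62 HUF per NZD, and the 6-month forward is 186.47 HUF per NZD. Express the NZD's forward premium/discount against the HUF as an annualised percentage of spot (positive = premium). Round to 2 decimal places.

T = 6/12 years.
Period premium: (186.47 − 184.62)/184.62 = 0.0100206.
Per annum: 0.0100206 / (6/12) = 0.020041 = 2.00%.

+2.00%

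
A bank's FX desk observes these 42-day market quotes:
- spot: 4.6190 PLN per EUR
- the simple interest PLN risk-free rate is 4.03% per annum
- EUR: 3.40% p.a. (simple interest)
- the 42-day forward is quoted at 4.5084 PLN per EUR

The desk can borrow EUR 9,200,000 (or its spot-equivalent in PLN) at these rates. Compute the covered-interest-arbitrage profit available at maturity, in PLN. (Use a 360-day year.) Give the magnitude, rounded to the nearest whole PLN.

T = 42/360 years.
Invest the EUR and cover forward: 9,200,000 × 1.0039666667 × 4.5084 = PLN 41,641,806.55.
Convert at spot and invest in PLN: 9,200,000 × 4.6190 × 1.0047016667 = PLN 42,694,596.39.
The quoted forward undervalues EUR, so borrow EUR, convert to PLN at spot, deposit the PLN at 4.03%, and buy EUR forward at 4.5084 to cover the loan.
The gap between the two covered legs is PLN 1,052,790.

PLN 1,052,790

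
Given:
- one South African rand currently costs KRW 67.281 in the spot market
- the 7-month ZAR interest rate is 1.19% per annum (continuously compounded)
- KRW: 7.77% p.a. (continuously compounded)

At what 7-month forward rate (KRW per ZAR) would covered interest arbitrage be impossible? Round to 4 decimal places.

69.9137

T = 7/12 years.
Growth of 1 KRW over T: e^(0.0777×7/12) = 1.04636787.
ZAR accumulates by e^(0.0119×7/12) = 1.00696582.
CIP: F = S · (grow KRW)/(grow ZAR) = 67.281 × 1.04636787/1.00696582 = 69.913671 KRW per ZAR.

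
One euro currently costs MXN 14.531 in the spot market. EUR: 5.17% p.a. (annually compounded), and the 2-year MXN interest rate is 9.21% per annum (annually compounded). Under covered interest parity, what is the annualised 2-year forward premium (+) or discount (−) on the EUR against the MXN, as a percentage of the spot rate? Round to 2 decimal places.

+3.92%

T = 2 years.
No-arbitrage forward: 14.531 × 1.1926824 / 1.1060729 = 15.668830 MXN/EUR.
(F − S)/S ÷ T = (15.668830 − 14.531)/14.531/2 = 0.039152 → 3.92%.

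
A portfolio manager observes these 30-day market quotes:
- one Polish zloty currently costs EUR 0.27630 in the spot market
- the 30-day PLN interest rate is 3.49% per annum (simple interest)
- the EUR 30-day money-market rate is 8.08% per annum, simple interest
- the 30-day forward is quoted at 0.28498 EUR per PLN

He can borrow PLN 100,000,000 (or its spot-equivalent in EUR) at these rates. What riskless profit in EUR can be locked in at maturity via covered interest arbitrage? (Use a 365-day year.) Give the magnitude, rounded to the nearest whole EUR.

T = 30/365 years.
Invest the PLN and cover forward: 100,000,000 × 1.0028684932 × 0.28498 = EUR 28,579,746.32.
Convert at spot and invest in EUR: 100,000,000 × 0.27630 × 1.0066410959 = EUR 27,813,493.48.
The quoted forward overvalues PLN, so borrow EUR, buy PLN at spot, deposit the PLN at 3.49%, and sell the proceeds forward at 0.28498.
The gap between the two covered legs is EUR 766,253.

EUR 766,253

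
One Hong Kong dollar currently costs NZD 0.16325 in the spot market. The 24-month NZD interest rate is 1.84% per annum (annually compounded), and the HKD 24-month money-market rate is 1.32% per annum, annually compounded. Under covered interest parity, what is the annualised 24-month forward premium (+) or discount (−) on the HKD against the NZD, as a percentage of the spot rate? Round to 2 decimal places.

+0.51%

T = 2 years.
CIP forward (NZD per HKD) = 0.16325 × 1.0371386/1.0265742 = 0.16492999.
(F − S)/S ÷ T = (0.16492999 − 0.16325)/0.16325/2 = 0.005145 → 0.51%.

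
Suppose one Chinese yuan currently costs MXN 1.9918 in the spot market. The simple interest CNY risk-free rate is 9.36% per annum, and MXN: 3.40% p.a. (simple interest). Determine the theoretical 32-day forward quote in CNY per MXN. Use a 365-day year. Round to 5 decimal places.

T = 32/365 years.
MXN growth factor: 1 + 0.0340×32/365 = 1.0029808.
CNY growth factor: 1 + 0.0936×32/365 = 1.008206.
CIP: F = S · (grow MXN)/(grow CNY) = 1.9918 × 1.0029808/1.008206 = 1.981477 MXN per CNY.
Invert for CNY per MXN: 1 / 1.981477 = 0.50467.

0.50467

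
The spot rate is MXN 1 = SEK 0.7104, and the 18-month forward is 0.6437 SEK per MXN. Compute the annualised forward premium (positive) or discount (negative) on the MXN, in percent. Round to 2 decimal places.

-6.26%

T = 18/12 years.
(F − S)/S = (0.6437 − 0.7104)/0.7104 = -0.0938908.
Annualise by dividing by T: -0.0938908 / (18/12) = -0.062594 → -6.26%.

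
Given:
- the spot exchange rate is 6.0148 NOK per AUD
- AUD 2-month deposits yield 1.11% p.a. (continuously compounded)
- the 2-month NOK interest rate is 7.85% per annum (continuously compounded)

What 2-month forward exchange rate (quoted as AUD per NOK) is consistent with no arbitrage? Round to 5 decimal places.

T = 2/12 years.
NOK growth factor: e^(0.0785×2/12) = 1.0131693.
AUD growth factor: e^(0.0111×2/12) = 1.0018517.
Forward (NOK per AUD) = 6.0148 × 1.0131693 / 1.0018517 = 6.082747.
Invert for AUD per NOK: 1 / 6.082747 = 0.16440.

0.16440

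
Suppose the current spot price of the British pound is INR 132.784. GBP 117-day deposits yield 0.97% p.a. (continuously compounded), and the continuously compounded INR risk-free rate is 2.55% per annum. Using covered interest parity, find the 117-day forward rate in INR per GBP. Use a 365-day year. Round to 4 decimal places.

T = 117/365 years.
Growth of 1 INR over T: e^(0.0255×117/365) = 1.008207471.
Growth of 1 GBP over T: e^(0.0097×117/365) = 1.003114154.
CIP: F = S · (grow INR)/(grow GBP) = 132.784 × 1.008207471/1.003114154 = 133.458211 INR per GBP.

133.4582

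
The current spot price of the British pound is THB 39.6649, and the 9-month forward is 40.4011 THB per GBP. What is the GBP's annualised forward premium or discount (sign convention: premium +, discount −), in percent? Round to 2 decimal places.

+2.47%

T = 9/12 years.
GBP trades forward at +1.85605% vs spot over the period.
Annualise by dividing by T: 0.0185605 / (9/12) = 0.024747 → 2.47%.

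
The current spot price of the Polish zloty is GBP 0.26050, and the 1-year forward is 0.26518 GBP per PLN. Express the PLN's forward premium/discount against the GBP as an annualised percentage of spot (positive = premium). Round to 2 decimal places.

T = 1 year.
(F − S)/S = (0.26518 − 0.2605)/0.2605 = 0.0179655.
Annualise by dividing by T: 0.0179655 / 1 = 0.017965 → 1.80%.

+1.80%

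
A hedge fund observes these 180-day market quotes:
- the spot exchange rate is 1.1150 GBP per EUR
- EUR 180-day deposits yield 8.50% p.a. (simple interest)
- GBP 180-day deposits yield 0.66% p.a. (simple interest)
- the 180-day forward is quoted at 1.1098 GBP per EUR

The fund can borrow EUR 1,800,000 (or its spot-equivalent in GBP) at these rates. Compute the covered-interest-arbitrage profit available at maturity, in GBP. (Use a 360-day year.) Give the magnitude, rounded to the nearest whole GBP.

T = 180/360 years.
Keep in EUR, deliver into the forward: 1,800,000·1.042500·1.1098 = GBP 2,082,539.70.
Swap to GBP now, deposit: 1,800,000·1.1150·1.003300 = GBP 2,013,623.10.
The quoted forward overvalues EUR, so borrow GBP, buy EUR at spot, deposit the EUR at 8.50%, and sell the proceeds forward at 1.1098.
Profit = 2,082,539.70 − 2,013,623.10 = GBP 68,917.

GBP 68,917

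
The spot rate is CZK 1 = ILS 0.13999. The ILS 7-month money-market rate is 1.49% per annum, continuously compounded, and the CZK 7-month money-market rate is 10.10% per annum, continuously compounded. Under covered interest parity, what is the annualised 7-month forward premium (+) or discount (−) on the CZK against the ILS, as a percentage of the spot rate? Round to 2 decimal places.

T = 7/12 years.
No-arbitrage forward: 0.13999 × 1.0087295 / 1.0606868 = 0.13313265 ILS/CZK.
Annualised premium = (F − S)/S × (1/T) = (0.13313265 − 0.13999)/0.13999 ÷ (7/12) = -8.40%.

-8.40%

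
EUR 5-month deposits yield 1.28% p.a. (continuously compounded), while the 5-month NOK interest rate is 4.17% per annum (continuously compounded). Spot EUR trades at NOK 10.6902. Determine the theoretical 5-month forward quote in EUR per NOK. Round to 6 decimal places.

0.092424

T = 5/12 years.
Growth of 1 NOK over T: e^(0.0417×5/12) = 1.0175268.
Growth of 1 EUR over T: e^(0.0128×5/12) = 1.0053476.
So F = 10.6902 × 1.0175268 / 1.0053476 = 10.81971 (NOK/EUR).
Quoted the other way: 1/10.81971 = 0.092424 EUR per NOK.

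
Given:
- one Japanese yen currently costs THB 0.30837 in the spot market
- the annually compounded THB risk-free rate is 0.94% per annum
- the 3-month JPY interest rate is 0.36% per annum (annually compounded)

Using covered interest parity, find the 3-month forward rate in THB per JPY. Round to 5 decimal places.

0.30881

T = 3/12 years.
Growth of 1 THB over T: (1 + 0.0094)^(3/12) = 1.0023418.
JPY growth factor: (1 + 0.0036)^(3/12) = 1.0008988.
So F = 0.30837 × 1.0023418 / 1.0008988 = 0.3088146 (THB/JPY).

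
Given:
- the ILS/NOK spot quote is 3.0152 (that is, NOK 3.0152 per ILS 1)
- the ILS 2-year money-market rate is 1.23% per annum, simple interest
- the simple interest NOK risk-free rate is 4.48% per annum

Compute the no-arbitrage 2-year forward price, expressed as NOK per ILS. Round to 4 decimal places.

T = 2 years.
Growth of 1 NOK over T: 1 + 0.0448×2 = 1.089600.
Growth of 1 ILS over T: 1 + 0.0123×2 = 1.024600.
Forward (NOK per ILS) = 3.0152 × 1.089600 / 1.024600 = 3.206482.

3.2065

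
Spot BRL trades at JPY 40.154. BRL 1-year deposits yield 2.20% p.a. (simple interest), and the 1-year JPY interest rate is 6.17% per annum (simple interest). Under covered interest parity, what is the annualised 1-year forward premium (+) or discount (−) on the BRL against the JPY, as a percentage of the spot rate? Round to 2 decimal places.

+3.88%

T = 1 year.
CIP forward (JPY per BRL) = 40.154 × 1.061700/1.022000 = 41.713798.
(F − S)/S ÷ T = (41.713798 − 40.154)/40.154/1 = 0.038845 → 3.88%.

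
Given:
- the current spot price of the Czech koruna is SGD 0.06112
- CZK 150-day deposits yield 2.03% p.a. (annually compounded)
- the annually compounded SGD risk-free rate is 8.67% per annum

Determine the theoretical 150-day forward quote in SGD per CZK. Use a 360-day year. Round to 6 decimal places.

0.062747

T = 150/360 years.
SGD accumulates by (1 + 0.0867)^(150/360) = 1.0352511.
CZK accumulates by (1 + 0.0203)^(150/360) = 1.0084088.
Forward (SGD per CZK) = 0.06112 × 1.0352511 / 1.0084088 = 0.06274692.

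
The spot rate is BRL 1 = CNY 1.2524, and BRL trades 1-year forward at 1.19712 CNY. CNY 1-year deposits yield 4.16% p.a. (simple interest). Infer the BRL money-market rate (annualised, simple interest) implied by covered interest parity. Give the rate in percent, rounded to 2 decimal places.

8.97%

T = 1 year.
CIP gives F = S · g_CNY/g_BRL, so g_CNY/g_BRL = 1.19712/1.2524 = 0.9558607.
CNY growth factor: 1 + 0.0416×1 = 1.041600.
Hence g_BRL = 1.0896985.
(1.0896985 − 1)/T = 0.089698, i.e. 8.97%.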